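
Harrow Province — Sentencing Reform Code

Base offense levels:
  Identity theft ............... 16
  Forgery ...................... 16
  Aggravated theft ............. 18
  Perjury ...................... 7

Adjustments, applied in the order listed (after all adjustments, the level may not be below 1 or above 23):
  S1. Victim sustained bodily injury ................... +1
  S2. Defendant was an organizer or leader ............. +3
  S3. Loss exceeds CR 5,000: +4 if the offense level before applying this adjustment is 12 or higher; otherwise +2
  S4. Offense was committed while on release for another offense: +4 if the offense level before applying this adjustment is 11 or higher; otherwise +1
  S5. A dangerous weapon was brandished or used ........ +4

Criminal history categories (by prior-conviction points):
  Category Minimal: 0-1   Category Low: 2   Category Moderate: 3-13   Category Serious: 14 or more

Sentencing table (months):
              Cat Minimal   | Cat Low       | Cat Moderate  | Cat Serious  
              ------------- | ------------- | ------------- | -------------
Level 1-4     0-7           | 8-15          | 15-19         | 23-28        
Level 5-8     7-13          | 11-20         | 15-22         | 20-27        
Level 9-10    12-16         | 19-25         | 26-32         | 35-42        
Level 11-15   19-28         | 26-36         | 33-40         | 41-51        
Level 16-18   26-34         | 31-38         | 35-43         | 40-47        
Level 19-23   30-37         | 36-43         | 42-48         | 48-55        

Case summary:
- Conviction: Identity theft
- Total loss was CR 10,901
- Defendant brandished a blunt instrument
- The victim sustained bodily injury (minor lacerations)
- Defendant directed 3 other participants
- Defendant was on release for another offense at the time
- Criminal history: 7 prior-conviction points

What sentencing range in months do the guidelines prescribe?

42-48 months

Base offense level for identity theft: 16.
S1 applies: 16 + 1 = 17.
S2 applies: 17 + 3 = 20.
S3 applies (level before this adjustment is 20 ≥ 12, so +4): 20 + 4 = 24.
S4 applies (level before this adjustment is 24 ≥ 11, so +4): 24 + 4 = 28.
S5 applies: 28 + 4 = 32.
Level 32 exceeds the maximum of 23; capped at 23.
Final offense level: 23.
Criminal history: 7 prior points → Category Moderate (3-13).
Level 23 falls in the 19-23 band.
Grid: Level 19-23 × Category Moderate = 42-48 months.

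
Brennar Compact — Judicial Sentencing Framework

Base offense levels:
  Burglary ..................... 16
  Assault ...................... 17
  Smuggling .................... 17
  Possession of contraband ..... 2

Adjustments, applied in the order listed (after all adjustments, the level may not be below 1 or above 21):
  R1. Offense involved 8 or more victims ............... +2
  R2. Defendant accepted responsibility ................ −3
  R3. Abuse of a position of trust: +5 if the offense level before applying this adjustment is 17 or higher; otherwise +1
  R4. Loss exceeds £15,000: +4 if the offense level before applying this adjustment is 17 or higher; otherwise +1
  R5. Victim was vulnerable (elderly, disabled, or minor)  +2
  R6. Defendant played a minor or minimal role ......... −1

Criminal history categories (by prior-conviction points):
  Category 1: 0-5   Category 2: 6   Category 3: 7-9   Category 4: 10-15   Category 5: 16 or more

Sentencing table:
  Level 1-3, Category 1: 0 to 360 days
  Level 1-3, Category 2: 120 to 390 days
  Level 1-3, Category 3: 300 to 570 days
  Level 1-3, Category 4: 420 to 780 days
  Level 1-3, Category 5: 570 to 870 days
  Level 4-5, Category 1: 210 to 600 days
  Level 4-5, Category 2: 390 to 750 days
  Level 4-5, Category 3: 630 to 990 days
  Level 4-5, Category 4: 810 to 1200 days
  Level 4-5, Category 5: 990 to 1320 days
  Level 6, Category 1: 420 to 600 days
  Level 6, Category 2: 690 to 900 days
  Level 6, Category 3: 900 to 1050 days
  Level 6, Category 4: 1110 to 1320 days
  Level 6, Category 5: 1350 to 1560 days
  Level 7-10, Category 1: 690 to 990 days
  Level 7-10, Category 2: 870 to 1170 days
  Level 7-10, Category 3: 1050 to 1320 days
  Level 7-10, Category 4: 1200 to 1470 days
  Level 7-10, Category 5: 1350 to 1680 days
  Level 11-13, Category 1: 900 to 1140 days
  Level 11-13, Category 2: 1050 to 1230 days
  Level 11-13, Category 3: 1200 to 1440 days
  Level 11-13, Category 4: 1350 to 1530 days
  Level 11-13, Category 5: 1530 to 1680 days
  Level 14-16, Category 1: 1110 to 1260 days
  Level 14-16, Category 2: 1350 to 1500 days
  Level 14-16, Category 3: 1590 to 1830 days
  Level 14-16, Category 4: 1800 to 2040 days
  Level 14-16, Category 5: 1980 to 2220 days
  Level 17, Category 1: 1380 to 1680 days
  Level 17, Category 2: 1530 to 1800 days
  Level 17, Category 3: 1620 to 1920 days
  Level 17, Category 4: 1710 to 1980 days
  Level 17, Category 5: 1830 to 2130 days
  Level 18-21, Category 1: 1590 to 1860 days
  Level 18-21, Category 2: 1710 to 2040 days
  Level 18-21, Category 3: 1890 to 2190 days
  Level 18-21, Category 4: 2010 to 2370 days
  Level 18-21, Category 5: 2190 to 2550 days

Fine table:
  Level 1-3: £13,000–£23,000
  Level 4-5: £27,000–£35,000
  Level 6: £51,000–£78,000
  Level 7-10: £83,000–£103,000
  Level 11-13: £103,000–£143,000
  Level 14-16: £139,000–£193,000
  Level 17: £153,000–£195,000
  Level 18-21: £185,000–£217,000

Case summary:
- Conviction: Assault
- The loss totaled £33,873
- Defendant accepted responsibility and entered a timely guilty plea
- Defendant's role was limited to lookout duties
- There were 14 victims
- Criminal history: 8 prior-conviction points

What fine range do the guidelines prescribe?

£139,000–£193,000

Base offense level for assault: 17.
R1 applies: 17 + 2 = 19.
R2 applies: 19 − 3 = 16.
R3 does not apply.
R4 applies (level before this adjustment is 16 < 17, so +1): 16 + 1 = 17.
R5 does not apply.
R6 applies: 17 − 1 = 16.
Final offense level: 16.
Level 16 falls in the 14-16 band.
Fine table: Level 14-16 → £139,000–£193,000.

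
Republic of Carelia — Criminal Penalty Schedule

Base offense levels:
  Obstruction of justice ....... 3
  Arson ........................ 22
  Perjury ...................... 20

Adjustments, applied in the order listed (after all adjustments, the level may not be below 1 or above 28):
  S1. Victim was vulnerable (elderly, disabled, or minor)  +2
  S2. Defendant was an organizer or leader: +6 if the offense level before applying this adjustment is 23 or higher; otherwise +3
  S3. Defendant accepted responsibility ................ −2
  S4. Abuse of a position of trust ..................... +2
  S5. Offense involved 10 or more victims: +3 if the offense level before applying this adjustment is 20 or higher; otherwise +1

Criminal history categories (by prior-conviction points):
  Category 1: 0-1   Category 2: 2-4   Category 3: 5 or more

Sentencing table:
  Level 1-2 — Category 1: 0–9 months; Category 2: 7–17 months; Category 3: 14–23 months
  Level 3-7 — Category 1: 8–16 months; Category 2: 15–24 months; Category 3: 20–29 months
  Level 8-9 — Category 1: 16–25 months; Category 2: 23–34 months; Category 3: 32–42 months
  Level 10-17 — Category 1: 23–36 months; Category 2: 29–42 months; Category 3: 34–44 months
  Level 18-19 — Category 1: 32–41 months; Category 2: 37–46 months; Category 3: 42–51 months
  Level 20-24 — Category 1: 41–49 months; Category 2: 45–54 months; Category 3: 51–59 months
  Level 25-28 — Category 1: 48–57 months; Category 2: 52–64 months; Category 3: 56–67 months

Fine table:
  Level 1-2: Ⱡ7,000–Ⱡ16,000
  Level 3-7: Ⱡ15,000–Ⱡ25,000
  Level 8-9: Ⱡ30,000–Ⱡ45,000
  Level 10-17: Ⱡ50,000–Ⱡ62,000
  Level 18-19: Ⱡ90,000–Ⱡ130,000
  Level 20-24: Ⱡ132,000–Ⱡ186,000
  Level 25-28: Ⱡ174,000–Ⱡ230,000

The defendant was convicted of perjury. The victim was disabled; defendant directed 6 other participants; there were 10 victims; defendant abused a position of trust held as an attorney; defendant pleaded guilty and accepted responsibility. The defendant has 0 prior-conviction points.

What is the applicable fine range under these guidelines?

Ⱡ174,000–Ⱡ230,000

Base offense level for perjury: 20.
S1 applies: 20 + 2 = 22.
S2 applies (level before this adjustment is 22 < 23, so +3): 22 + 3 = 25.
S3 applies: 25 − 2 = 23.
S4 applies: 23 + 2 = 25.
S5 applies (level before this adjustment is 25 ≥ 20, so +3): 25 + 3 = 28.
Final offense level: 28.
Level 28 falls in the 25-28 band.
Fine table: Level 25-28 → Ⱡ174,000–Ⱡ230,000.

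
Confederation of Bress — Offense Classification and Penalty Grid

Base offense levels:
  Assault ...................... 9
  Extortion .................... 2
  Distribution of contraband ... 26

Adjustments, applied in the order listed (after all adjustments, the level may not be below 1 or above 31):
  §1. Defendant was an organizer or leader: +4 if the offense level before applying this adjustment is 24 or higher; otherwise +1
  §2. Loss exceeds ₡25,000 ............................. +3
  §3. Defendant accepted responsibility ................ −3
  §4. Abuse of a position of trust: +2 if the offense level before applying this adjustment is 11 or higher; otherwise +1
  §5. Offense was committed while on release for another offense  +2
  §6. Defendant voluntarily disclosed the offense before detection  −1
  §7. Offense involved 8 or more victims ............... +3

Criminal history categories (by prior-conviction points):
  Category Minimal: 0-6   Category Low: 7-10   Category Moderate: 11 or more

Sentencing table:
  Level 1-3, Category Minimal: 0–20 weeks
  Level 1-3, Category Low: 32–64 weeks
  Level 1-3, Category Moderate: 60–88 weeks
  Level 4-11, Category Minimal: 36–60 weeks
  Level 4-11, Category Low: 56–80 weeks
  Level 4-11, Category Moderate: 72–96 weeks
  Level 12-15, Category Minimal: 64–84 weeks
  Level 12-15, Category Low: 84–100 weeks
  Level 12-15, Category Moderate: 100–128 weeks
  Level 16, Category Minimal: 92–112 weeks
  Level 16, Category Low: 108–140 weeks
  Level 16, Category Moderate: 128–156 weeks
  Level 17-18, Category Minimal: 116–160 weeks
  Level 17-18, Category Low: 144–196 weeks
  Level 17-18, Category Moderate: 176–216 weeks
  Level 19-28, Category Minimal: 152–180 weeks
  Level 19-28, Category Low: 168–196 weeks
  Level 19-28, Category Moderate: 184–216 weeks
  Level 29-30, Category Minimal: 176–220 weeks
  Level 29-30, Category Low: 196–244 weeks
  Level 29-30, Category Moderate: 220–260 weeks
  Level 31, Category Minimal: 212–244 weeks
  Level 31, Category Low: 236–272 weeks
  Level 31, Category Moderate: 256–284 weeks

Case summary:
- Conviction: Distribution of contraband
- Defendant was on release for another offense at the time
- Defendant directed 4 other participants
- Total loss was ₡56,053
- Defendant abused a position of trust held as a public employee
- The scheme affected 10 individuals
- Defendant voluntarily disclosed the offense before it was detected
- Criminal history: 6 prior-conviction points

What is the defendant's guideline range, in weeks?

212-244 weeks

Base offense level for distribution of contraband: 26.
§1 applies (level before this adjustment is 26 ≥ 24, so +4): 26 + 4 = 30.
§2 applies: 30 + 3 = 33.
§4 applies (level before this adjustment is 33 ≥ 11, so +2): 33 + 2 = 35.
§5 applies: 35 + 2 = 37.
§6 applies: 37 − 1 = 36.
§7 applies: 36 + 3 = 39.
Level 39 exceeds the maximum of 31; capped at 31.
Final offense level: 31.
Criminal history: 6 prior points → Category Minimal (0-6).
Level 31 falls in the 31 band.
Grid: Level 31 × Category Minimal = 212-244 weeks.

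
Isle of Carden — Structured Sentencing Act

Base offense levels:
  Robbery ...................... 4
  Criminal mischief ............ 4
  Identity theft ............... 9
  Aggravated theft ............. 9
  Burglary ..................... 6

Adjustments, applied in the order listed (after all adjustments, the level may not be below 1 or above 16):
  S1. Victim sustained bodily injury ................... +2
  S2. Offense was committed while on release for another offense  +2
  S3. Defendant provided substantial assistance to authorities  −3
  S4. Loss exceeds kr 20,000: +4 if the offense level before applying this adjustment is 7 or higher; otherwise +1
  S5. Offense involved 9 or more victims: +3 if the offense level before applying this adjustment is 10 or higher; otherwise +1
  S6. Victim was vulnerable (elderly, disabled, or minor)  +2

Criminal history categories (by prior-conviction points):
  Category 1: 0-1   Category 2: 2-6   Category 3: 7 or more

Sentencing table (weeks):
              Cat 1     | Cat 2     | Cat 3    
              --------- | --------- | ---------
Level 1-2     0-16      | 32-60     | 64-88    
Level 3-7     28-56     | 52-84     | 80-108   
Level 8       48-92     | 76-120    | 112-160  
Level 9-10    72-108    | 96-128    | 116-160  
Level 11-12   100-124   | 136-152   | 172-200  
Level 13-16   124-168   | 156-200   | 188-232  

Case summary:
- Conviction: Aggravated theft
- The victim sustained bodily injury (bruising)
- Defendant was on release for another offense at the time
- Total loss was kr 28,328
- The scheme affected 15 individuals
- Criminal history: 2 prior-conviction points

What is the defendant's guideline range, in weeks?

156-200 weeks

Base offense level for aggravated theft: 9.
S1 applies: 9 + 2 = 11.
S2 applies: 11 + 2 = 13.
S3 does not apply.
S4 applies (level before this adjustment is 13 ≥ 7, so +4): 13 + 4 = 17.
S5 applies (level before this adjustment is 17 ≥ 10, so +3): 17 + 3 = 20.
S6 does not apply.
Level 20 exceeds the maximum of 16; capped at 16.
Final offense level: 16.
Criminal history: 2 prior points → Category 2 (2-6).
Level 16 falls in the 13-16 band.
Grid: Level 13-16 × Category 2 = 156-200 weeks.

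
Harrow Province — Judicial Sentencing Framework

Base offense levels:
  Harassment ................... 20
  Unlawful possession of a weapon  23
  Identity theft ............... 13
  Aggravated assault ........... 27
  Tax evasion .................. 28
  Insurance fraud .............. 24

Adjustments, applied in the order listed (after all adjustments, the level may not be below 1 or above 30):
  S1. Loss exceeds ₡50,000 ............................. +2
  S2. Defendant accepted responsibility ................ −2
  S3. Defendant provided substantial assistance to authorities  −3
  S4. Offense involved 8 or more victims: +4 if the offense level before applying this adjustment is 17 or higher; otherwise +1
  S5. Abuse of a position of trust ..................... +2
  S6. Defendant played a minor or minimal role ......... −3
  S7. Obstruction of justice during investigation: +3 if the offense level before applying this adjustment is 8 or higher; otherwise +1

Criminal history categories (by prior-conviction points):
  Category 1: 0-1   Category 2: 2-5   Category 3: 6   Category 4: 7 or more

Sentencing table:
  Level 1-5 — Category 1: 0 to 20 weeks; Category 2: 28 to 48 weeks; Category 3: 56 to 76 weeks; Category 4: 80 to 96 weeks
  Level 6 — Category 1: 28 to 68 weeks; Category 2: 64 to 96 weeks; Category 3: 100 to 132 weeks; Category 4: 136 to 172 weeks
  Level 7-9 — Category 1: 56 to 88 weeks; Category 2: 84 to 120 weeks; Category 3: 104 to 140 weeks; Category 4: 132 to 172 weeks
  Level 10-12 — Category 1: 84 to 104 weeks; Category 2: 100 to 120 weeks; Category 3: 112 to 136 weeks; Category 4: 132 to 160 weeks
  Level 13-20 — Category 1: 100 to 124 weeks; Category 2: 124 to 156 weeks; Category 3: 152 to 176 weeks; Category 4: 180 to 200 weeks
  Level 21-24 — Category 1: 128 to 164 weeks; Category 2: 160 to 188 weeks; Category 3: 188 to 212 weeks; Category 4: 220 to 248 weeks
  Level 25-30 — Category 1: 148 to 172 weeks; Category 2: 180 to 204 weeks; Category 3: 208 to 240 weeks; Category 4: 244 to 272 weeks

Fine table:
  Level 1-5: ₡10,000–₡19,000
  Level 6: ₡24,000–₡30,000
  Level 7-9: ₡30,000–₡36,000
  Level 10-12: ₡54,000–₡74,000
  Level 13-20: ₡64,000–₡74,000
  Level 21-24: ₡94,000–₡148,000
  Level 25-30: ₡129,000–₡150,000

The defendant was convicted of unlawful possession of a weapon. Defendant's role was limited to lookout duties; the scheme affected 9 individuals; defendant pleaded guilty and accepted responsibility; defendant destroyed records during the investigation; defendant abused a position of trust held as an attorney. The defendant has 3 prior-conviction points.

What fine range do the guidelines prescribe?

Base offense level for unlawful possession of a weapon: 23.
S2 applies: 23 − 2 = 21.
S4 applies (level before this adjustment is 21 ≥ 17, so +4): 21 + 4 = 25.
S5 applies: 25 + 2 = 27.
S6 applies: 27 − 3 = 24.
S7 applies (level before this adjustment is 24 ≥ 8, so +3): 24 + 3 = 27.
Final offense level: 27.
Level 27 falls in the 25-30 band.
Fine table: Level 25-30 → ₡129,000–₡150,000.

₡129,000–₡150,000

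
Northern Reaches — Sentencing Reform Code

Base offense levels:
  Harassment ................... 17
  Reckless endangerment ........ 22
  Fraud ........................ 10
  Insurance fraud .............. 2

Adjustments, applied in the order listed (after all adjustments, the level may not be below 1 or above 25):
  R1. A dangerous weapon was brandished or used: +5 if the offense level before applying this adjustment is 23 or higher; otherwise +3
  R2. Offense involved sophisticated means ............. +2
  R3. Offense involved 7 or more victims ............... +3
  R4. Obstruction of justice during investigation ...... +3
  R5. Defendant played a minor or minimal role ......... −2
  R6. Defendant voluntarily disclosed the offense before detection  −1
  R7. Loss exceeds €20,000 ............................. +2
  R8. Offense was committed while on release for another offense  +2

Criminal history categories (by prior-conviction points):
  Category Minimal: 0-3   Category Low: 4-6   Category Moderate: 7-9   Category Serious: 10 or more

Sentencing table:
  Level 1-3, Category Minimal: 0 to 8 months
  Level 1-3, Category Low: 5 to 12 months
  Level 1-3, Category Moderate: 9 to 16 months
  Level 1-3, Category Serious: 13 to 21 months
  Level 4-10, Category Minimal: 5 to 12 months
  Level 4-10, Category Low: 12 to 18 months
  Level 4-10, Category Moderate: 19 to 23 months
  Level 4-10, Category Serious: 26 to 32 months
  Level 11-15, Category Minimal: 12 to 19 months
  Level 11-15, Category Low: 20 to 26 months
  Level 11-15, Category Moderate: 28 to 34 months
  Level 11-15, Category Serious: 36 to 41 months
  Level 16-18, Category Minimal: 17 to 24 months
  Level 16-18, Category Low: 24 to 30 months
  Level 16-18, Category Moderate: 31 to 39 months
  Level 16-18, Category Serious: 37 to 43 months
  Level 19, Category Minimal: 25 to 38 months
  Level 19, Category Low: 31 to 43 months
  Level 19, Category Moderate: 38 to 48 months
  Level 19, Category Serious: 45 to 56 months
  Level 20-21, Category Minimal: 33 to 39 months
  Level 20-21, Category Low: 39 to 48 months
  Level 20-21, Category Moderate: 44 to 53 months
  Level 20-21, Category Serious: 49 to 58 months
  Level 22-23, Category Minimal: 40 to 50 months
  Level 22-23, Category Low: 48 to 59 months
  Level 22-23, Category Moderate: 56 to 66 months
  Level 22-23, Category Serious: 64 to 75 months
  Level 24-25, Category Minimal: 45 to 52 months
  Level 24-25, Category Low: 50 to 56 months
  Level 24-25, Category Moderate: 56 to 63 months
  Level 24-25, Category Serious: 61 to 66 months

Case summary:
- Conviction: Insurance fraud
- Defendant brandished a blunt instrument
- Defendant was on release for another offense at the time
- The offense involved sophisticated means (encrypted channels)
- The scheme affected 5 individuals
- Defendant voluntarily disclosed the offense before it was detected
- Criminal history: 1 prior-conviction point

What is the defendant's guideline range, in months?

Base offense level for insurance fraud: 2.
R1 applies (level before this adjustment is 2 < 23, so +3): 2 + 3 = 5.
R2 applies: 5 + 2 = 7.
R3 does not apply.
R5 does not apply.
R6 applies: 7 − 1 = 6.
R8 applies: 6 + 2 = 8.
Final offense level: 8.
Criminal history: 1 prior point → Category Minimal (0-3).
Level 8 falls in the 4-10 band.
Grid: Level 4-10 × Category Minimal = 5-12 months.

5-12 months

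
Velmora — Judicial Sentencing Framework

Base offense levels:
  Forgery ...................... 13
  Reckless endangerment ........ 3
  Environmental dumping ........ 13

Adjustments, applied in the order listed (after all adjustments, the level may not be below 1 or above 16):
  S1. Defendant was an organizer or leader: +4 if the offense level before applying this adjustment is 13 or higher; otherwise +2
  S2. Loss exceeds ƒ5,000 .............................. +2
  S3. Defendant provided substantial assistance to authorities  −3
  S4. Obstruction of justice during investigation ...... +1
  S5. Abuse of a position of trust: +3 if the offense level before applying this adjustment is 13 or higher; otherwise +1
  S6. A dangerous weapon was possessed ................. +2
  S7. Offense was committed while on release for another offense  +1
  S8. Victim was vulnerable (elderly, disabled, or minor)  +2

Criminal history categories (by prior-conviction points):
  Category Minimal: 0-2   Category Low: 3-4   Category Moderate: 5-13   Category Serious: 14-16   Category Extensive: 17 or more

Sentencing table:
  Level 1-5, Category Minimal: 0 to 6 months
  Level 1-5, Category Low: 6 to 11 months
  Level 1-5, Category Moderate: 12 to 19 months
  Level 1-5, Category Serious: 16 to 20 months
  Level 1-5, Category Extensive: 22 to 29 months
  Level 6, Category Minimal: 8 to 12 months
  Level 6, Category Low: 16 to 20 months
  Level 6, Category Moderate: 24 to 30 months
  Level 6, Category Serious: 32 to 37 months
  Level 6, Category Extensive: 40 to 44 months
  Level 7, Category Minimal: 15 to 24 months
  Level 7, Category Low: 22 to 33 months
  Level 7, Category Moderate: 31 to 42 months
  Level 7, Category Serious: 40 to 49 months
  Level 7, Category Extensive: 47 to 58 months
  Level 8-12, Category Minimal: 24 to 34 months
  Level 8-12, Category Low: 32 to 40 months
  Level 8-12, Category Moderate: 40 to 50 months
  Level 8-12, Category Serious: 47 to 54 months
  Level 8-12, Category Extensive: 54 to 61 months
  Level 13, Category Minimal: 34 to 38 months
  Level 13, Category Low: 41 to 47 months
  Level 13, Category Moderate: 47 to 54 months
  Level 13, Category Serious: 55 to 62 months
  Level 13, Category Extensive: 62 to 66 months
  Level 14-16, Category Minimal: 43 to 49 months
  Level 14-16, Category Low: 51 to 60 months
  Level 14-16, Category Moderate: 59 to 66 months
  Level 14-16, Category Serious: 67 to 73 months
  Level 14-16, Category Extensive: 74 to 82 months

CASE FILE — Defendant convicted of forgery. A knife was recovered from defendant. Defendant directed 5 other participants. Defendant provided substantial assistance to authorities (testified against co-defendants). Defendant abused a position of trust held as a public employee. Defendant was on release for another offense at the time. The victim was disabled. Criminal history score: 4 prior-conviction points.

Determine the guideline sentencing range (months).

51-60 months

Base offense level for forgery: 13.
S1 applies (level before this adjustment is 13 ≥ 13, so +4): 13 + 4 = 17.
S2 does not apply.
S3 applies: 17 − 3 = 14.
S5 applies (level before this adjustment is 14 ≥ 13, so +3): 14 + 3 = 17.
S6 applies: 17 + 2 = 19.
S7 applies: 19 + 1 = 20.
S8 applies: 20 + 2 = 22.
Level 22 exceeds the maximum of 16; capped at 16.
Final offense level: 16.
Criminal history: 4 prior points → Category Low (3-4).
Level 16 falls in the 14-16 band.
Grid: Level 14-16 × Category Low = 51-60 months.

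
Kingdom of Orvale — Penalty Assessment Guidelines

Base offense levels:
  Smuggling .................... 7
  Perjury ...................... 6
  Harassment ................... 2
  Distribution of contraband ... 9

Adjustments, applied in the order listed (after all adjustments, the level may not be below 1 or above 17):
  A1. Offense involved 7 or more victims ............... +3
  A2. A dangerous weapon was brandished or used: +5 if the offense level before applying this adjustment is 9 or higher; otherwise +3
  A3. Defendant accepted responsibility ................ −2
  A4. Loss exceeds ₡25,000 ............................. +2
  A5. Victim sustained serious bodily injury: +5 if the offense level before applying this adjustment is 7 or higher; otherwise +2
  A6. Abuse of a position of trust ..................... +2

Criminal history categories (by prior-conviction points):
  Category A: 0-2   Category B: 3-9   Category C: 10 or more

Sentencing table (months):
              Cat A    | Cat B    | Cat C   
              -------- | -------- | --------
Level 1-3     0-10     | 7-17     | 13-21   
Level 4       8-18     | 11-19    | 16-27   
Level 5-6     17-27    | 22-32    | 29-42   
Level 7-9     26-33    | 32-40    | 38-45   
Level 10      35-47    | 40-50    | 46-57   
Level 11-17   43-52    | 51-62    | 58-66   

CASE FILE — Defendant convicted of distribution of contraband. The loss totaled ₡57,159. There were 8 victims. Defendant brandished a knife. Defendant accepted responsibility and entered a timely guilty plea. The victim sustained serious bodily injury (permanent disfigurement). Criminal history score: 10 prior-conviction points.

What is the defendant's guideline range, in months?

Base offense level for distribution of contraband: 9.
A1 applies: 9 + 3 = 12.
A2 applies (level before this adjustment is 12 ≥ 9, so +5): 12 + 5 = 17.
A3 applies: 17 − 2 = 15.
A4 applies: 15 + 2 = 17.
A5 applies (level before this adjustment is 17 ≥ 7, so +5): 17 + 5 = 22.
Level 22 exceeds the maximum of 17; capped at 17.
Final offense level: 17.
Criminal history: 10 prior points → Category C (10+).
Level 17 falls in the 11-17 band.
Grid: Level 11-17 × Category C = 58-66 months.

58-66 months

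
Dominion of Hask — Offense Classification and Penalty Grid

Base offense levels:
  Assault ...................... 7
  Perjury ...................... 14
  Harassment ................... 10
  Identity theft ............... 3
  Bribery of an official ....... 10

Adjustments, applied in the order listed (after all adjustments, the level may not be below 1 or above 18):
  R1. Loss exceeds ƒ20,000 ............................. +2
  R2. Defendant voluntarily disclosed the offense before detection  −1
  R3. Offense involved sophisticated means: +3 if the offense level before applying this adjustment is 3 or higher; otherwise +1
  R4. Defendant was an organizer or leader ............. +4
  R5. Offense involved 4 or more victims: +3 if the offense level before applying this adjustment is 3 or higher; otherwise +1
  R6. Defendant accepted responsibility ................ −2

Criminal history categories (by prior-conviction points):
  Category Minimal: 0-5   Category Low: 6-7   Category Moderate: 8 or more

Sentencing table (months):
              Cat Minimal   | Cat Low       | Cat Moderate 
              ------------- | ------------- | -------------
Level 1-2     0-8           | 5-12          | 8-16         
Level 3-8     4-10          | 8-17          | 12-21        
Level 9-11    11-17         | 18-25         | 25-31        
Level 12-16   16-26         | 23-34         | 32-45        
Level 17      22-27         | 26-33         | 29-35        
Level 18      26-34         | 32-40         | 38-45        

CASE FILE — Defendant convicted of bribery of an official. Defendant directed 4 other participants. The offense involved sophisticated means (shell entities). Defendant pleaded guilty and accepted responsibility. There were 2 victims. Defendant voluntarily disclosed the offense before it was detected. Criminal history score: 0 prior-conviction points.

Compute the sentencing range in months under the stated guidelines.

Base offense level for bribery of an official: 10.
R2 applies: 10 − 1 = 9.
R3 applies (level before this adjustment is 9 ≥ 3, so +3): 9 + 3 = 12.
R4 applies: 12 + 4 = 16.
R5 does not apply.
R6 applies: 16 − 2 = 14.
Final offense level: 14.
Criminal history: 0 prior points → Category Minimal (0-5).
Level 14 falls in the 12-16 band.
Grid: Level 12-16 × Category Minimal = 16-26 months.

16-26 months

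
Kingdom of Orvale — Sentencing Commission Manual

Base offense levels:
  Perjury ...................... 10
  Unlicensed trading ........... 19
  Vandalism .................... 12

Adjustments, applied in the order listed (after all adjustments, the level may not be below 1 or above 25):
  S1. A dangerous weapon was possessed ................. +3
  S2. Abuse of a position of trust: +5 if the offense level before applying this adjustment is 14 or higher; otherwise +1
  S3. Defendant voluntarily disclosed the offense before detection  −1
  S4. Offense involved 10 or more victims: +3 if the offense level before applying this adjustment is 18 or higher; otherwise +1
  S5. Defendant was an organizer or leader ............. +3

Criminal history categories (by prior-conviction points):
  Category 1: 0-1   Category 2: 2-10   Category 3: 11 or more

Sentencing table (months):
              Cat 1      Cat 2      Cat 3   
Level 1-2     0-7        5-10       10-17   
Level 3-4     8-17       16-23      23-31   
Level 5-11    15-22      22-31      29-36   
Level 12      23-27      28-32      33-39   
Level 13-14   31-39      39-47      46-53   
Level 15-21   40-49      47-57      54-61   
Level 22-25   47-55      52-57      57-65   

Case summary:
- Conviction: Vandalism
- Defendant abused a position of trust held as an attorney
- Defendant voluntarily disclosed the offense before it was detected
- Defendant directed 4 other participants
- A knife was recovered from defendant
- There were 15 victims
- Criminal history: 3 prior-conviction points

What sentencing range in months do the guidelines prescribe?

Base offense level for vandalism: 12.
S1 applies: 12 + 3 = 15.
S2 applies (level before this adjustment is 15 ≥ 14, so +5): 15 + 5 = 20.
S3 applies: 20 − 1 = 19.
S4 applies (level before this adjustment is 19 ≥ 18, so +3): 19 + 3 = 22.
S5 applies: 22 + 3 = 25.
Final offense level: 25.
Criminal history: 3 prior points → Category 2 (2-10).
Level 25 falls in the 22-25 band.
Grid: Level 22-25 × Category 2 = 52-57 months.

52-57 months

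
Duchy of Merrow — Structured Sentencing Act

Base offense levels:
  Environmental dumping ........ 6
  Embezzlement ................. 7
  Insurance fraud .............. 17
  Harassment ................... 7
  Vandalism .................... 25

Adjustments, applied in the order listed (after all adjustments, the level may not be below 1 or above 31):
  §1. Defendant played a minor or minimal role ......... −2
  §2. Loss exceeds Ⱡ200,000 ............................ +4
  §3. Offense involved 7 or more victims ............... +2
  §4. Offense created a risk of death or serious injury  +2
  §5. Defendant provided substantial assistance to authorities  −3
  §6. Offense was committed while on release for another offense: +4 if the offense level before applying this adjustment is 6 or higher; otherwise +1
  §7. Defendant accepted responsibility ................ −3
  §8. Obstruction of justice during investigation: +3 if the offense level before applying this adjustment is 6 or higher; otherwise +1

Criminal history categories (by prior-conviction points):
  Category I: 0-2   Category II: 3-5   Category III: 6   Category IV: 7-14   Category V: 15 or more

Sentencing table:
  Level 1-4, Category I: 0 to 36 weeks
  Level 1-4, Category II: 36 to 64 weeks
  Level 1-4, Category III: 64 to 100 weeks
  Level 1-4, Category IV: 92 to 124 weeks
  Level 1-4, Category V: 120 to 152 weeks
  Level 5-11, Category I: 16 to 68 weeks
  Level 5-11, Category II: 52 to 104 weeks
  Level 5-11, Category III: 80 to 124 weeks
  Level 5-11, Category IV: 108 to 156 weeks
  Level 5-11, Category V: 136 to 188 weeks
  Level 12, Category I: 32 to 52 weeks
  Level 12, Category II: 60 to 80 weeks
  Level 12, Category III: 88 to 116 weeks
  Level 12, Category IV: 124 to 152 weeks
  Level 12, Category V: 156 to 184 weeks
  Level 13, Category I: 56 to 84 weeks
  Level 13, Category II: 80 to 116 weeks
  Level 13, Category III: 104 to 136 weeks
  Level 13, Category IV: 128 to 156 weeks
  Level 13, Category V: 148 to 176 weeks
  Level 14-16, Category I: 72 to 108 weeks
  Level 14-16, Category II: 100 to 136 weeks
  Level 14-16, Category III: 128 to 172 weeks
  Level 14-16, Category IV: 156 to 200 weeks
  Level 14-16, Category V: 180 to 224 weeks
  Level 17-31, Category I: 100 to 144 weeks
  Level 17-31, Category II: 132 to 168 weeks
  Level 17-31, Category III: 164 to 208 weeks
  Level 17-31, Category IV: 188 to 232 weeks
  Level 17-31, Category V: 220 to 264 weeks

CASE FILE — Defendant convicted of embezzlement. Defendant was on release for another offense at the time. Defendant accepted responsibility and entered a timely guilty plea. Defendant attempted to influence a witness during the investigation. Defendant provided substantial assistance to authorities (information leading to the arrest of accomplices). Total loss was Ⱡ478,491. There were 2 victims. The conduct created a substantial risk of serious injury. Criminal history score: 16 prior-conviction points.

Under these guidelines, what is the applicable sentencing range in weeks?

180-224 weeks

Base offense level for embezzlement: 7.
§2 applies: 7 + 4 = 11.
§3 does not apply.
§4 applies: 11 + 2 = 13.
§5 applies: 13 − 3 = 10.
§6 applies (level before this adjustment is 10 ≥ 6, so +4): 10 + 4 = 14.
§7 applies: 14 − 3 = 11.
§8 applies (level before this adjustment is 11 ≥ 6, so +3): 11 + 3 = 14.
Final offense level: 14.
Criminal history: 16 prior points → Category V (15+).
Level 14 falls in the 14-16 band.
Grid: Level 14-16 × Category V = 180-224 weeks.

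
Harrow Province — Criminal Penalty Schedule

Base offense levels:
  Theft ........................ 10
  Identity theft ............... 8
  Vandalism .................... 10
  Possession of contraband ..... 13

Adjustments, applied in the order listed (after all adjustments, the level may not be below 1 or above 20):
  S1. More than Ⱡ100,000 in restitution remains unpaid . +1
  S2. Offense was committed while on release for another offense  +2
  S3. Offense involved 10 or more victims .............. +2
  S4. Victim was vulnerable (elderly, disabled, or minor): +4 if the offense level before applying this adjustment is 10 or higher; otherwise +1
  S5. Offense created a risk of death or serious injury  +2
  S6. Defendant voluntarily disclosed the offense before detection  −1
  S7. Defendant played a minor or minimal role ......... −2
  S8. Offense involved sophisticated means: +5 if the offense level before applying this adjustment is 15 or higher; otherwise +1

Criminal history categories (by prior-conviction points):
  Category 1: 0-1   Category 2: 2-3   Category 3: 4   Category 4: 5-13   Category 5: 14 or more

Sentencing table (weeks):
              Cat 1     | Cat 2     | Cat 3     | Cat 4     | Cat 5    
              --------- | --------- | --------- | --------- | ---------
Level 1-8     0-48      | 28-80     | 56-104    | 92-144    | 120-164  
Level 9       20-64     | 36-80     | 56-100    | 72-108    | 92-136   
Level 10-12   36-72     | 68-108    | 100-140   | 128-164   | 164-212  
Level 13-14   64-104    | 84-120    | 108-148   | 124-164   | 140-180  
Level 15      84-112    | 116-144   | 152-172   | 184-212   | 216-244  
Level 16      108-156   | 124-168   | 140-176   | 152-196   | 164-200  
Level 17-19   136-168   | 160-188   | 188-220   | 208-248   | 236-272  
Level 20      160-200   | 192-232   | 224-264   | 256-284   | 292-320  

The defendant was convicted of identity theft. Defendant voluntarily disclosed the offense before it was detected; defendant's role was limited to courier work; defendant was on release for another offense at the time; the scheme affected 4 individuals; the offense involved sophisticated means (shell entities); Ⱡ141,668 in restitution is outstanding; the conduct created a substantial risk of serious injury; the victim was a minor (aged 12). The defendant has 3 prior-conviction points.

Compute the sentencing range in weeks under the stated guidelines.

116-144 weeks

Base offense level for identity theft: 8.
S1 applies: 8 + 1 = 9.
S2 applies: 9 + 2 = 11.
S3 does not apply.
S4 applies (level before this adjustment is 11 ≥ 10, so +4): 11 + 4 = 15.
S5 applies: 15 + 2 = 17.
S6 applies: 17 − 1 = 16.
S7 applies: 16 − 2 = 14.
S8 applies (level before this adjustment is 14 < 15, so +1): 14 + 1 = 15.
Final offense level: 15.
Criminal history: 3 prior points → Category 2 (2-3).
Level 15 falls in the 15 band.
Grid: Level 15 × Category 2 = 116-144 weeks.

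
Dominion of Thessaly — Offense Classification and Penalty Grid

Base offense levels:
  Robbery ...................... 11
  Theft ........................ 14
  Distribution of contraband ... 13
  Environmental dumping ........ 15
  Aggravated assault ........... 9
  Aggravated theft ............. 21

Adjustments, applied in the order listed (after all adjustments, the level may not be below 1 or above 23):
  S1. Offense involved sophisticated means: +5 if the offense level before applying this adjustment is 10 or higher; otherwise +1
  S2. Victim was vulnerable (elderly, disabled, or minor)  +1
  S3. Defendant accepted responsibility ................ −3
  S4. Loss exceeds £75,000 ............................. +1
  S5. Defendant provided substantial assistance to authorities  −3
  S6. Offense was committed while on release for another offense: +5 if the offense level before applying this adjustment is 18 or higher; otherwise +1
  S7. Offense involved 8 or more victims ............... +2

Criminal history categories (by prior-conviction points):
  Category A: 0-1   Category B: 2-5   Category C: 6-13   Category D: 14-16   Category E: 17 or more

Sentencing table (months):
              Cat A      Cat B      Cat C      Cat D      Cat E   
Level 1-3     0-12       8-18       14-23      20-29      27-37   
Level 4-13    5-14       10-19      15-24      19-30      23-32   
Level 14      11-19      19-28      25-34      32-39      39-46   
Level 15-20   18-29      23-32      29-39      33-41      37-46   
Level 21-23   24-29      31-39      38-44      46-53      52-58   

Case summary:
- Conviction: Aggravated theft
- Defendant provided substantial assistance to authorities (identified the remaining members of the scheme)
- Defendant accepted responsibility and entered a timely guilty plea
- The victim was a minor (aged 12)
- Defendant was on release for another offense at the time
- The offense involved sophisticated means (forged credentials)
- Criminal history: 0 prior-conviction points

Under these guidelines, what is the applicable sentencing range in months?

24-29 months

Base offense level for aggravated theft: 21.
S1 applies (level before this adjustment is 21 ≥ 10, so +5): 21 + 5 = 26.
S2 applies: 26 + 1 = 27.
S3 applies: 27 − 3 = 24.
S4 does not apply.
S5 applies: 24 − 3 = 21.
S6 applies (level before this adjustment is 21 ≥ 18, so +5): 21 + 5 = 26.
Level 26 exceeds the maximum of 23; capped at 23.
Final offense level: 23.
Criminal history: 0 prior points → Category A (0-1).
Level 23 falls in the 21-23 band.
Grid: Level 21-23 × Category A = 24-29 months.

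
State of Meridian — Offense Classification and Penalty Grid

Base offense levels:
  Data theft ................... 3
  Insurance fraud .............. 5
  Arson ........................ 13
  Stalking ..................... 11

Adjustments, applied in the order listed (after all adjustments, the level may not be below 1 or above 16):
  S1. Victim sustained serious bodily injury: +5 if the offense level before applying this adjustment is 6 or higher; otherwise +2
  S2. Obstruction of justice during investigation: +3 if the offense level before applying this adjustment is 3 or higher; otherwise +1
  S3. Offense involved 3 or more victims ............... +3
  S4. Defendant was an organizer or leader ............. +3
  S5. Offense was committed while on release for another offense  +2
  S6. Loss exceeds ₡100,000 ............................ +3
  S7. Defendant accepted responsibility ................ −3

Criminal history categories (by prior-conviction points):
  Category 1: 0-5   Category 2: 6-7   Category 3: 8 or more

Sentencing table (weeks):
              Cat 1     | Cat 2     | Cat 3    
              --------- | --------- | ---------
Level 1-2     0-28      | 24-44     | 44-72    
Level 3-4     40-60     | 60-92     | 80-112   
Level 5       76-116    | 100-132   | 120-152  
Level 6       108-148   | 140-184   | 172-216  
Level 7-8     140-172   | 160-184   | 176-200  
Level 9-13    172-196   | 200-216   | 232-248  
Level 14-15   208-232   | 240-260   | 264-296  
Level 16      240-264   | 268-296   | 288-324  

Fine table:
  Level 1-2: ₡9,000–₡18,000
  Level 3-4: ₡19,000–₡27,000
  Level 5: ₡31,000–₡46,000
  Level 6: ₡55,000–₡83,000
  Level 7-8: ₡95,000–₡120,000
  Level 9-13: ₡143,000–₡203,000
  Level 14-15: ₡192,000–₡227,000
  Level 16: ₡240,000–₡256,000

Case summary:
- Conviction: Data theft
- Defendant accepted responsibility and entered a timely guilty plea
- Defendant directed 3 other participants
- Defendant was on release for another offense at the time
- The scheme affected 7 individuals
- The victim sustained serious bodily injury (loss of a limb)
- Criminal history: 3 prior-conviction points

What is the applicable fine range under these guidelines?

₡143,000–₡203,000

Base offense level for data theft: 3.
S1 applies (level before this adjustment is 3 < 6, so +2): 3 + 2 = 5.
S2 does not apply.
S3 applies: 5 + 3 = 8.
S4 applies: 8 + 3 = 11.
S5 applies: 11 + 2 = 13.
S6 does not apply.
S7 applies: 13 − 3 = 10.
Final offense level: 10.
Level 10 falls in the 9-13 band.
Fine table: Level 9-13 → ₡143,000–₡203,000.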